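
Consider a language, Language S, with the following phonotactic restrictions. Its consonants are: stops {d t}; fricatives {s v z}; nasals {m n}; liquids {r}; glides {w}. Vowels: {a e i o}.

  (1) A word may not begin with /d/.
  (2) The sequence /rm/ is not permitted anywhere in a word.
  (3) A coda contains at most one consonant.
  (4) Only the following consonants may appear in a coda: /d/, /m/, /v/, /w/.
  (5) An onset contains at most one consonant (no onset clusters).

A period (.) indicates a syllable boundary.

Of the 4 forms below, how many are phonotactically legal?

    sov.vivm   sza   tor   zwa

0

sov.vivm — violates constraint 3: syllable 2 coda /vm/ has 2 consonants (> 1) → phonotactically illegal
sza — violates constraint 5: syllable 1 onset /sz/ has 2 consonants (> 1) → phonotactically illegal
tor — violates constraint 4: syllable 1 coda contains /r/, which is not a licensed coda consonant → phonotactically illegal
zwa — violates constraint 5: syllable 1 onset /zw/ has 2 consonants (> 1) → phonotactically illegal
No form is phonotactically legal → 0.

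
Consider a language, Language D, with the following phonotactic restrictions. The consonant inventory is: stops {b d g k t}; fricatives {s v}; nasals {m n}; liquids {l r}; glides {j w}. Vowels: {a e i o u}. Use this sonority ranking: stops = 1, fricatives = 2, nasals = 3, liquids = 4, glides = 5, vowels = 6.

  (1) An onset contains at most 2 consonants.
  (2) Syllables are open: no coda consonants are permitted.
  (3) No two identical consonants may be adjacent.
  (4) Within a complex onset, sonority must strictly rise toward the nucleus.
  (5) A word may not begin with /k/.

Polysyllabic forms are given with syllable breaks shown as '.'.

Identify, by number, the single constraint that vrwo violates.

vrwo: syllable 1 onset /vrw/ has 3 consonants (> 2).
This is a violation of constraint 1: "An onset contains at most 2 consonants."
The remaining constraints (2, 3, 4, 5) are satisfied.

1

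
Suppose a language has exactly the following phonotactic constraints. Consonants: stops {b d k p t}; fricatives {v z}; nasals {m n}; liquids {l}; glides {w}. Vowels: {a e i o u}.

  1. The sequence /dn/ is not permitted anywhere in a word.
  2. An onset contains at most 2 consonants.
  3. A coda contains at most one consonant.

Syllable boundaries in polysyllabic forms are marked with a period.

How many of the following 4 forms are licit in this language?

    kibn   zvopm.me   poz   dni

1

kibn — violates constraint 3: syllable 1 coda /bn/ has 2 consonants (> 1) → illicit
zvopm.me — violates constraint 3: syllable 1 coda /pm/ has 2 consonants (> 1) → illicit
poz — σ1 onset /p/, coda /z/ ok → licit
dni — violates constraint 1: contains banned sequence /dn/ → illicit
Licit: poz → 1.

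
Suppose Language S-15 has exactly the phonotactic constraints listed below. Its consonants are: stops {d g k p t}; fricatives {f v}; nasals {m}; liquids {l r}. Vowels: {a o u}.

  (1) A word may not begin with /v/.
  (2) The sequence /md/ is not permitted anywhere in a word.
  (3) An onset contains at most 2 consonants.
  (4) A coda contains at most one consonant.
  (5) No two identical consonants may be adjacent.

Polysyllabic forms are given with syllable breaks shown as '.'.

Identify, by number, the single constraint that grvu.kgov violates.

grvu.kgov: syllable 1 onset /grv/ has 3 consonants (> 2).
This is a violation of constraint 3: "An onset contains at most 2 consonants."
The remaining constraints (1, 2, 4, 5) are satisfied.

3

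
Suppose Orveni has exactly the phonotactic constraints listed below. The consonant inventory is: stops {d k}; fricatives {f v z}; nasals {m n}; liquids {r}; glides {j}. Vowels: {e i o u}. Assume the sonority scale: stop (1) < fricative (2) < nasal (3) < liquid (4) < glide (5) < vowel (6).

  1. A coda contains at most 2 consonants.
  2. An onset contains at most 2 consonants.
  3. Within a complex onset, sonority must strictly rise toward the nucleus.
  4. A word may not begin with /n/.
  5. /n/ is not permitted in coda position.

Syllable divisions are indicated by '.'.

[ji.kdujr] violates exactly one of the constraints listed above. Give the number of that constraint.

[ji.kdujr]: syllable 2 onset /kd/: /k/ (stop, 1) → /d/ (stop, 1) does not rise.
This is a violation of constraint 3: "Within a complex onset, sonority must strictly rise toward the nucleus."
The remaining constraints (1, 2, 4, 5) are satisfied.

3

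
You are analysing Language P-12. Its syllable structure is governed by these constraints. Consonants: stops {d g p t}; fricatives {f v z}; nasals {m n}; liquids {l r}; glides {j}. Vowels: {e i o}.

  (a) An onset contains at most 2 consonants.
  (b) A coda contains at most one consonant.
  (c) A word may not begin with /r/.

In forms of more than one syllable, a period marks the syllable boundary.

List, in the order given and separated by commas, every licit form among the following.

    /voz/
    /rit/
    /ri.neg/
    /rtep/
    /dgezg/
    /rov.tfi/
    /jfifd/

/voz/

/voz/ — σ1 onset /v/, coda /z/ ok → licit
/rit/ — violates constraint (c): word begins with /r/ → illicit
/ri.neg/ — violates constraint (c): word begins with /r/ → illicit
/rtep/ — violates constraint (c): word begins with /r/ → illicit
/dgezg/ — violates constraint (b): syllable 1 coda /zg/ has 2 consonants (> 1) → illicit
/rov.tfi/ — violates constraint (c): word begins with /r/ → illicit
/jfifd/ — violates constraint (b): syllable 1 coda /fd/ has 2 consonants (> 1) → illicit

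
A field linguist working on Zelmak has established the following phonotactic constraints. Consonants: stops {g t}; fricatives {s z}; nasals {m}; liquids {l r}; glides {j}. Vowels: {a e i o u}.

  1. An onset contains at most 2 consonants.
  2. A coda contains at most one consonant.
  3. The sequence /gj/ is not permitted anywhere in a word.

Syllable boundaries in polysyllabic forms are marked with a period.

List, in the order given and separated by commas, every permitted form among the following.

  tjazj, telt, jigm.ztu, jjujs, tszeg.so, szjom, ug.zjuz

ug.zjuz

tjazj — violates constraint 2: syllable 1 coda /zj/ has 2 consonants (> 1) → not permitted
telt — violates constraint 2: syllable 1 coda /lt/ has 2 consonants (> 1) → not permitted
jigm.ztu — violates constraint 2: syllable 1 coda /gm/ has 2 consonants (> 1) → not permitted
jjujs — violates constraint 2: syllable 1 coda /js/ has 2 consonants (> 1) → not permitted
tszeg.so — violates constraint 1: syllable 1 onset /tsz/ has 3 consonants (> 2) → not permitted
szjom — violates constraint 1: syllable 1 onset /szj/ has 3 consonants (> 2) → not permitted
ug.zjuz — σ1 onset /∅/, coda /g/ ok; σ2 onset /zj/ (2C), coda /z/ ok → permitted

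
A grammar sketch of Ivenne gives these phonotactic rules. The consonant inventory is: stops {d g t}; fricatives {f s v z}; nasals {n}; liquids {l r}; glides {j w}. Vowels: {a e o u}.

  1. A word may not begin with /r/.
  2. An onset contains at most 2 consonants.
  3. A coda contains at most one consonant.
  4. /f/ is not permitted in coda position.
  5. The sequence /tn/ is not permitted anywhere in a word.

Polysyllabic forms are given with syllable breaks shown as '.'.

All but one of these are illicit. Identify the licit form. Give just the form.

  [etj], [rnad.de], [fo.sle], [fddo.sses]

[fo.sle]

[etj] — violates constraint 3: syllable 1 coda /tj/ has 2 consonants (> 1) → illicit
[rnad.de] — violates constraint 1: word begins with /r/ → illicit
[fo.sle] — σ1 onset /f/, coda /∅/ ok; σ2 onset /sl/ (2C), coda /∅/ ok → licit
[fddo.sses] — violates constraint 2: syllable 1 onset /fdd/ has 3 consonants (> 2) → illicit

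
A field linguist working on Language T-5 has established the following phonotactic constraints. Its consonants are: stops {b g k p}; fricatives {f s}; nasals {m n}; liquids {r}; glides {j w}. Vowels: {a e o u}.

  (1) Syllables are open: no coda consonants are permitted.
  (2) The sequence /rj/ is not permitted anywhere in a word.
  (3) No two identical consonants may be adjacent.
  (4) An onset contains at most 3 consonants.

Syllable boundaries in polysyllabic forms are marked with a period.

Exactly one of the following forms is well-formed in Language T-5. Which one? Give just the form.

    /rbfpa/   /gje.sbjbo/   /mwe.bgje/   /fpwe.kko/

/rbfpa/ — violates constraint 4: syllable 1 onset /rbfp/ has 4 consonants (> 3) → ill-formed
/gje.sbjbo/ — violates constraint 4: syllable 2 onset /sbjb/ has 4 consonants (> 3) → ill-formed
/mwe.bgje/ — σ1 onset /mw/ (2C), coda /∅/ ok; σ2 onset /bgj/ (3C), coda /∅/ ok → well-formed
/fpwe.kko/ — violates constraint 3: adjacent identical consonants /kk/ → ill-formed

/mwe.bgje/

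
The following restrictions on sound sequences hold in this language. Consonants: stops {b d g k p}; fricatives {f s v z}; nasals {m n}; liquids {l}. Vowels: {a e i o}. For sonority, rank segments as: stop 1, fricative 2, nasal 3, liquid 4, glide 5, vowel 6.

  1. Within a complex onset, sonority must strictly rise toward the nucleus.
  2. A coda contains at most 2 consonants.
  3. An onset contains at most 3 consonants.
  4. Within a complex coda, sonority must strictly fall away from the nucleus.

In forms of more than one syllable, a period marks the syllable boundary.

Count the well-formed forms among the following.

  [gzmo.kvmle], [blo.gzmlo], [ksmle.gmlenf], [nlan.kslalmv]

0

[gzmo.kvmle] — violates constraint 3: syllable 2 onset /kvml/ has 4 consonants (> 3) → ill-formed
[blo.gzmlo] — violates constraint 3: syllable 2 onset /gzml/ has 4 consonants (> 3) → ill-formed
[ksmle.gmlenf] — violates constraint 3: syllable 1 onset /ksml/ has 4 consonants (> 3) → ill-formed
[nlan.kslalmv] — violates constraint 2: syllable 2 coda /lmv/ has 3 consonants (> 2) → ill-formed
No form is well-formed → 0.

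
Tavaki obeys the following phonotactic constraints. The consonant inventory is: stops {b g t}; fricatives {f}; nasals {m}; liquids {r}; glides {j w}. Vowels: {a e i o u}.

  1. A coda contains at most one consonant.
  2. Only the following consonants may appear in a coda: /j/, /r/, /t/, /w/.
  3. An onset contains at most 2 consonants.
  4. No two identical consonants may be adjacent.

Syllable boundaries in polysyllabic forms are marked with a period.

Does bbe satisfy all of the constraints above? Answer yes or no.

no

bbe — violates constraint 4: adjacent identical consonants /bb/ → illicit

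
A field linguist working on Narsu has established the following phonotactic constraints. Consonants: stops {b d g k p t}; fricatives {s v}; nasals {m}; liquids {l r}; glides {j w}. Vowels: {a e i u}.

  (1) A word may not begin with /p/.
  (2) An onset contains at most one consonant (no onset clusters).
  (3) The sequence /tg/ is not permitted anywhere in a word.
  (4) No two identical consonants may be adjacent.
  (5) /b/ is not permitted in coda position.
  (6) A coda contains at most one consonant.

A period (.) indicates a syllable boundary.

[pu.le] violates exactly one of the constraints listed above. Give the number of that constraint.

1

[pu.le]: word begins with /p/.
This is a violation of constraint 1: "A word may not begin with /p/."
The remaining constraints (2, 3, 4, 5, 6) are satisfied.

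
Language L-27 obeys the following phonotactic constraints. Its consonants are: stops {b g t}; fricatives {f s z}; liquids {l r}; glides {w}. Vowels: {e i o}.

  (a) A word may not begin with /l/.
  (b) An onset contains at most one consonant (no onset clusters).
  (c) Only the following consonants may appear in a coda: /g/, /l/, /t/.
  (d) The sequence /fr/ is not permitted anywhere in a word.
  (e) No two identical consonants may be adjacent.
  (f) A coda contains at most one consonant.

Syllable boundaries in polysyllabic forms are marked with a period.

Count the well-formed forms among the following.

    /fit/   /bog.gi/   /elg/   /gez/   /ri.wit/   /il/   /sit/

4

/fit/ — σ1 onset /f/, coda /t/ ok → well-formed
/bog.gi/ — violates constraint (e): adjacent identical consonants /gg/ → ill-formed
/elg/ — violates constraint (f): syllable 1 coda /lg/ has 2 consonants (> 1) → ill-formed
/gez/ — violates constraint (c): syllable 1 coda contains /z/, which is not a licensed coda consonant → ill-formed
/ri.wit/ — σ1 onset /r/, coda /∅/ ok; σ2 onset /w/, coda /t/ ok → well-formed
/il/ — σ1 onset /∅/, coda /l/ ok → well-formed
/sit/ — σ1 onset /s/, coda /t/ ok → well-formed
Well-formed: /fit/, /ri.wit/, /il/, /sit/ → 4.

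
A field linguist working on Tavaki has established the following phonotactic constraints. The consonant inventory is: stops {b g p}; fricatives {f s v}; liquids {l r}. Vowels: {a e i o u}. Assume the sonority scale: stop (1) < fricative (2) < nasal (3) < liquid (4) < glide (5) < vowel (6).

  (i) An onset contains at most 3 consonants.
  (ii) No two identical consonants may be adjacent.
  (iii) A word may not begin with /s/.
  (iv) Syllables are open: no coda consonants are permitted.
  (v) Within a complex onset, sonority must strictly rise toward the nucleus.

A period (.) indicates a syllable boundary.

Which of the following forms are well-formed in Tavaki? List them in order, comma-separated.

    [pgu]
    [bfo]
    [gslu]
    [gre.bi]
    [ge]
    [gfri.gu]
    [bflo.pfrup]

[bfo], [gslu], [gre.bi], [ge], [gfri.gu]

[pgu] — violates constraint (v): syllable 1 onset /pg/: /p/ (stop, 1) → /g/ (stop, 1) does not rise → ill-formed
[bfo] — σ1 onset /bf/ (1→2 rises), coda /∅/ ok → well-formed
[gslu] — σ1 onset /gsl/ (1→2→4 rises), coda /∅/ ok → well-formed
[gre.bi] — σ1 onset /gr/ (1→4 rises), coda /∅/ ok; σ2 onset /b/, coda /∅/ ok → well-formed
[ge] — σ1 onset /g/, coda /∅/ ok → well-formed
[gfri.gu] — σ1 onset /gfr/ (1→2→4 rises), coda /∅/ ok; σ2 onset /g/, coda /∅/ ok → well-formed
[bflo.pfrup] — violates constraint (iv): syllable 2 coda /p/ has 1 consonant (> 0) → ill-formed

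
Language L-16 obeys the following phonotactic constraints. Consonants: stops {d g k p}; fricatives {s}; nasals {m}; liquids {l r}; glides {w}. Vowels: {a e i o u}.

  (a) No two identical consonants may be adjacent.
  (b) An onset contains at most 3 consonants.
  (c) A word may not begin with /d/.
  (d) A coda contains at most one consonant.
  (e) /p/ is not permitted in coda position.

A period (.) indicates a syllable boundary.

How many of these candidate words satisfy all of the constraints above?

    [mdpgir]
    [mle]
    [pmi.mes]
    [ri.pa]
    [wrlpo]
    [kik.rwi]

[mdpgir] — violates constraint (b): syllable 1 onset /mdpg/ has 4 consonants (> 3) → not permitted
[mle] — σ1 onset /ml/ (2C), coda /∅/ ok → permitted
[pmi.mes] — σ1 onset /pm/ (2C), coda /∅/ ok; σ2 onset /m/, coda /s/ ok → permitted
[ri.pa] — σ1 onset /r/, coda /∅/ ok; σ2 onset /p/, coda /∅/ ok → permitted
[wrlpo] — violates constraint (b): syllable 1 onset /wrlp/ has 4 consonants (> 3) → not permitted
[kik.rwi] — σ1 onset /k/, coda /k/ ok; σ2 onset /rw/ (2C), coda /∅/ ok → permitted
Permitted: [mle], [pmi.mes], [ri.pa], [kik.rwi] → 4.

4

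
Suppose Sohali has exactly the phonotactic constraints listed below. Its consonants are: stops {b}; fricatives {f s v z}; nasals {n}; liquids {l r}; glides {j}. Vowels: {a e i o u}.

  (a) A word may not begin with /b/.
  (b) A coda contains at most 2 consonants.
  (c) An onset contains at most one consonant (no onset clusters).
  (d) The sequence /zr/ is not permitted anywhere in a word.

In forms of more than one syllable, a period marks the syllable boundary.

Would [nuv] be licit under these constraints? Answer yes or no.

[nuv] — σ1 onset /n/, coda /v/ ok → licit

yes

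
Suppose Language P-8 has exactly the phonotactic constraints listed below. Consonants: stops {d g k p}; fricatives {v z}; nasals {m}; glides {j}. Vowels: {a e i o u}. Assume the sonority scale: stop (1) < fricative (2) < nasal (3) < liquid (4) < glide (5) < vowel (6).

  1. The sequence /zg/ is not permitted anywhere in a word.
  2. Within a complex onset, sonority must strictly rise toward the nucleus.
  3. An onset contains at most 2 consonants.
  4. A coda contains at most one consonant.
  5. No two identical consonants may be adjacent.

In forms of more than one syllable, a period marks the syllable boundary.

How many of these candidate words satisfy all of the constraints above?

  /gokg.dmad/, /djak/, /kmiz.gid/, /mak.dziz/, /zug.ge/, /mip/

/gokg.dmad/ — violates constraint 4: syllable 1 coda /kg/ has 2 consonants (> 1) → not permitted
/djak/ — σ1 onset /dj/ (1→5 rises), coda /k/ ok → permitted
/kmiz.gid/ — violates constraint 1: contains banned sequence /zg/ → not permitted
/mak.dziz/ — σ1 onset /m/, coda /k/ ok; σ2 onset /dz/ (1→2 rises), coda /z/ ok → permitted
/zug.ge/ — violates constraint 5: adjacent identical consonants /gg/ → not permitted
/mip/ — σ1 onset /m/, coda /p/ ok → permitted
Permitted: /djak/, /mak.dziz/, /mip/ → 3.

3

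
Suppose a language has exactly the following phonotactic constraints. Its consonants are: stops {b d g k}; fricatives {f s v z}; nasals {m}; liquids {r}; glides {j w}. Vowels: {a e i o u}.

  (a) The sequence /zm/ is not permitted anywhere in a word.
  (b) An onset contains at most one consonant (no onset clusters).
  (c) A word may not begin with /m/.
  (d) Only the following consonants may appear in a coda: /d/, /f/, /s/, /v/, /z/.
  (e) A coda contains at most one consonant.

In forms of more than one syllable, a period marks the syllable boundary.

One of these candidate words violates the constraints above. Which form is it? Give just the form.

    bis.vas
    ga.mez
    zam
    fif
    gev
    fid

zam

bis.vas — σ1 onset /b/, coda /s/ ok; σ2 onset /v/, coda /s/ ok → licit
ga.mez — σ1 onset /g/, coda /∅/ ok; σ2 onset /m/, coda /z/ ok → licit
zam — violates constraint (d): syllable 1 coda contains /m/, which is not a licensed coda consonant → illicit
fif — σ1 onset /f/, coda /f/ ok → licit
gev — σ1 onset /g/, coda /v/ ok → licit
fid — σ1 onset /f/, coda /d/ ok → licit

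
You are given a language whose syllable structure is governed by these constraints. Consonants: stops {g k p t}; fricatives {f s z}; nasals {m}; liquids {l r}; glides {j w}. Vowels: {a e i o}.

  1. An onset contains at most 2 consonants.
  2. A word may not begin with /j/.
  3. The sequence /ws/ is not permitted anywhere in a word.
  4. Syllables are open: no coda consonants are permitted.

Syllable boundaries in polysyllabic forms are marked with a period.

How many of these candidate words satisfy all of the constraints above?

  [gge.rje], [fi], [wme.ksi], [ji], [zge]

4

[gge.rje] — σ1 onset /gg/ (2C), coda /∅/ ok; σ2 onset /rj/ (2C), coda /∅/ ok → phonotactically legal
[fi] — σ1 onset /f/, coda /∅/ ok → phonotactically legal
[wme.ksi] — σ1 onset /wm/ (2C), coda /∅/ ok; σ2 onset /ks/ (2C), coda /∅/ ok → phonotactically legal
[ji] — violates constraint 2: word begins with /j/ → phonotactically illegal
[zge] — σ1 onset /zg/ (2C), coda /∅/ ok → phonotactically legal
Phonotactically legal: [gge.rje], [fi], [wme.ksi], [zge] → 4.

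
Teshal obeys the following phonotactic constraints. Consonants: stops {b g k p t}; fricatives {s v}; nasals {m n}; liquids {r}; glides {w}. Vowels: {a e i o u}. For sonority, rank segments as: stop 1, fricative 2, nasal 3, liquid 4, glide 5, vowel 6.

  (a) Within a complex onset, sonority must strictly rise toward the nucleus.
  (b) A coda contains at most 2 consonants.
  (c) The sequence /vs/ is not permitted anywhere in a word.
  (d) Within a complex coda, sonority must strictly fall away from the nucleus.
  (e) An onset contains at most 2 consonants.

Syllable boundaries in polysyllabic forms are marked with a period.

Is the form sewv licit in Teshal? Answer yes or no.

sewv — σ1 onset /s/, coda /wv/ (5→2 falls) ok → licit

yes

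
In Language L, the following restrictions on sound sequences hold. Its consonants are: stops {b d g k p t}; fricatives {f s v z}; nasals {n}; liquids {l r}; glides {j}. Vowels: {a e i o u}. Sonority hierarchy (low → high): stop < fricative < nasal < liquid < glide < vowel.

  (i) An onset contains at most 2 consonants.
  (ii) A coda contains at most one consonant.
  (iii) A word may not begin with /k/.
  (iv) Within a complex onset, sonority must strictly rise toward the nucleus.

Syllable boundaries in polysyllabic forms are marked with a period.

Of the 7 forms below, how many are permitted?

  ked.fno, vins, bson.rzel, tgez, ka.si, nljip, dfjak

ked.fno — violates constraint (iii): word begins with /k/ → not permitted
vins — violates constraint (ii): syllable 1 coda /ns/ has 2 consonants (> 1) → not permitted
bson.rzel — violates constraint (iv): syllable 2 onset /rz/: /r/ (liquid, 4) → /z/ (fricative, 2) does not rise → not permitted
tgez — violates constraint (iv): syllable 1 onset /tg/: /t/ (stop, 1) → /g/ (stop, 1) does not rise → not permitted
ka.si — violates constraint (iii): word begins with /k/ → not permitted
nljip — violates constraint (i): syllable 1 onset /nlj/ has 3 consonants (> 2) → not permitted
dfjak — violates constraint (i): syllable 1 onset /dfj/ has 3 consonants (> 2) → not permitted
No form is permitted → 0.

0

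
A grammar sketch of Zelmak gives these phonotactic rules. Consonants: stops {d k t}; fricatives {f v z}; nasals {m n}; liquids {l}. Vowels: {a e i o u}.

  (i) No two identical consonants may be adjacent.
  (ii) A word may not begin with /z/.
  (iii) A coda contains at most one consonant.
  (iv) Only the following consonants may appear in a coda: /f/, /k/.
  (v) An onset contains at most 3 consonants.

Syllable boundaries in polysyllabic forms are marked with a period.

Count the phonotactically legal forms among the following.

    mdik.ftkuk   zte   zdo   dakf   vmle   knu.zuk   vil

mdik.ftkuk — σ1 onset /md/ (2C), coda /k/ ok; σ2 onset /ftk/ (3C), coda /k/ ok → phonotactically legal
zte — violates constraint (ii): word begins with /z/ → phonotactically illegal
zdo — violates constraint (ii): word begins with /z/ → phonotactically illegal
dakf — violates constraint (iii): syllable 1 coda /kf/ has 2 consonants (> 1) → phonotactically illegal
vmle — σ1 onset /vml/ (3C), coda /∅/ ok → phonotactically legal
knu.zuk — σ1 onset /kn/ (2C), coda /∅/ ok; σ2 onset /z/, coda /k/ ok → phonotactically legal
vil — violates constraint (iv): syllable 1 coda contains /l/, which is not a licensed coda consonant → phonotactically illegal
Phonotactically legal: mdik.ftkuk, vmle, knu.zuk → 3.

3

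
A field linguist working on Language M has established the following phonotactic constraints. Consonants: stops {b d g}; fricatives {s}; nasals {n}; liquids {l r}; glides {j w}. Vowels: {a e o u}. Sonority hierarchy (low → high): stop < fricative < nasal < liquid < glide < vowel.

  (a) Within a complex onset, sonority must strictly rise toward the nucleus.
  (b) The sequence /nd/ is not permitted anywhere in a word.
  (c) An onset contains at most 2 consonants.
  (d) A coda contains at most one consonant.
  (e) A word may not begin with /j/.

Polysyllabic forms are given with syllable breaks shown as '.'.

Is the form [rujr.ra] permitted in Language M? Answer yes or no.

[rujr.ra] — violates constraint (d): syllable 1 coda /jr/ has 2 consonants (> 1) → not permitted

no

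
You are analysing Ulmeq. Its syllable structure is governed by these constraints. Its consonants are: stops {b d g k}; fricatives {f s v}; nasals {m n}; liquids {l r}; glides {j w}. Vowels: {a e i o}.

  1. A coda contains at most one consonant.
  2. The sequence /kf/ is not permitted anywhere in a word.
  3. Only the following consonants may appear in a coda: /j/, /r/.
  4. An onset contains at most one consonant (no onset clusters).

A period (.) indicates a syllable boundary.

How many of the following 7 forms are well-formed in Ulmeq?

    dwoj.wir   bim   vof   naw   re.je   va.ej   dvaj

dwoj.wir — violates constraint 4: syllable 1 onset /dw/ has 2 consonants (> 1) → ill-formed
bim — violates constraint 3: syllable 1 coda contains /m/, which is not a licensed coda consonant → ill-formed
vof — violates constraint 3: syllable 1 coda contains /f/, which is not a licensed coda consonant → ill-formed
naw — violates constraint 3: syllable 1 coda contains /w/, which is not a licensed coda consonant → ill-formed
re.je — σ1 onset /r/, coda /∅/ ok; σ2 onset /j/, coda /∅/ ok → well-formed
va.ej — σ1 onset /v/, coda /∅/ ok; σ2 onset /∅/, coda /j/ ok → well-formed
dvaj — violates constraint 4: syllable 1 onset /dv/ has 2 consonants (> 1) → ill-formed
Well-formed: re.je, va.ej → 2.

2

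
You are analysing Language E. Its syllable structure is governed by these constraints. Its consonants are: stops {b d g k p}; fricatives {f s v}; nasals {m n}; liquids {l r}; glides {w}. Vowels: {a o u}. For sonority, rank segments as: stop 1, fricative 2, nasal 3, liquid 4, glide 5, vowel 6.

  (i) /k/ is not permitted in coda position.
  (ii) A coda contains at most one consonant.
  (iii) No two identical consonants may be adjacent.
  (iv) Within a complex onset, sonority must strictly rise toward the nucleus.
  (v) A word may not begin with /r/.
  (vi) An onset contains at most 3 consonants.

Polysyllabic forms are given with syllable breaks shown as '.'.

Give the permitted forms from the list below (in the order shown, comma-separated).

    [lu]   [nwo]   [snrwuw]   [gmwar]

[lu] — σ1 onset /l/, coda /∅/ ok → permitted
[nwo] — σ1 onset /nw/ (3→5 rises), coda /∅/ ok → permitted
[snrwuw] — violates constraint (vi): syllable 1 onset /snrw/ has 4 consonants (> 3) → not permitted
[gmwar] — σ1 onset /gmw/ (1→3→5 rises), coda /r/ ok → permitted

[lu], [nwo], [gmwar]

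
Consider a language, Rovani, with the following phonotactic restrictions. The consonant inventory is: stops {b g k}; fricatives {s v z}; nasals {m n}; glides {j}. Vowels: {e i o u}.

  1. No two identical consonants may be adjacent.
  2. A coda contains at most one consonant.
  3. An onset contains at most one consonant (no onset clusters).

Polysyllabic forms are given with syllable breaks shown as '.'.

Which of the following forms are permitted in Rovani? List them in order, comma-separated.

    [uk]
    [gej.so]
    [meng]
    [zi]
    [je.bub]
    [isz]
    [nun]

[uk], [gej.so], [zi], [je.bub], [nun]

[uk] — σ1 onset /∅/, coda /k/ ok → permitted
[gej.so] — σ1 onset /g/, coda /j/ ok; σ2 onset /s/, coda /∅/ ok → permitted
[meng] — violates constraint 2: syllable 1 coda /ng/ has 2 consonants (> 1) → not permitted
[zi] — σ1 onset /z/, coda /∅/ ok → permitted
[je.bub] — σ1 onset /j/, coda /∅/ ok; σ2 onset /b/, coda /b/ ok → permitted
[isz] — violates constraint 2: syllable 1 coda /sz/ has 2 consonants (> 1) → not permitted
[nun] — σ1 onset /n/, coda /n/ ok → permitted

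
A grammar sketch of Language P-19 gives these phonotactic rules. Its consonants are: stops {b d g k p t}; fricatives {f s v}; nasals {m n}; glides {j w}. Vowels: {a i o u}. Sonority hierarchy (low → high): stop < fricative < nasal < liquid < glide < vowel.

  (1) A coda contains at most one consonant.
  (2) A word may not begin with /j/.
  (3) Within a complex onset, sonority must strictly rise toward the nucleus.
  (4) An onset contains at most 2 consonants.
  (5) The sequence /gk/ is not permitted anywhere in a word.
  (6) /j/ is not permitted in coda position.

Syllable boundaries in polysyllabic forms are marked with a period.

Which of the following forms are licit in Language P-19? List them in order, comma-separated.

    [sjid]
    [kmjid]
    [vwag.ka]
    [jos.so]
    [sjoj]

[sjid]

[sjid] — σ1 onset /sj/ (2→5 rises), coda /d/ ok → licit
[kmjid] — violates constraint 4: syllable 1 onset /kmj/ has 3 consonants (> 2) → illicit
[vwag.ka] — violates constraint 5: contains banned sequence /gk/ → illicit
[jos.so] — violates constraint 2: word begins with /j/ → illicit
[sjoj] — violates constraint 6: syllable 1 coda contains /j/ → illicit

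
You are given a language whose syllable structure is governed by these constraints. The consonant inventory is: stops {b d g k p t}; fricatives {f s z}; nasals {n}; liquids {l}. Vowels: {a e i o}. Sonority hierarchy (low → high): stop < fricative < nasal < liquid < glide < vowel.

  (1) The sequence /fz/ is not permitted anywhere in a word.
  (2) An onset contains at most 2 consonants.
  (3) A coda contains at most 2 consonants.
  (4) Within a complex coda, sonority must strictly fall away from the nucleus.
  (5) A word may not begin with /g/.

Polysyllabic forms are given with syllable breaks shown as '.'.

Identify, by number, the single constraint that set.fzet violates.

1

set.fzet: contains banned sequence /fz/.
This is a violation of constraint 1: "The sequence /fz/ is not permitted anywhere in a word."
The remaining constraints (2, 3, 4, 5) are satisfied.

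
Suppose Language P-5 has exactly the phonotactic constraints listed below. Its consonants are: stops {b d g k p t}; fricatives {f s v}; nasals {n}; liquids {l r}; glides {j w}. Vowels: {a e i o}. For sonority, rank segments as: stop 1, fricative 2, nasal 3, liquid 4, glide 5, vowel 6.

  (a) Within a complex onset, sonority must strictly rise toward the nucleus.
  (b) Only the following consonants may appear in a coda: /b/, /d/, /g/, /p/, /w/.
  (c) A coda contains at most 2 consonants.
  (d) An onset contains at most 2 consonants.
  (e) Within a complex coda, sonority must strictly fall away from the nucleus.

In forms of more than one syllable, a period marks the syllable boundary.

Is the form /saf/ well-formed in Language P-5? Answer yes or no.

/saf/ — violates constraint (b): syllable 1 coda contains /f/, which is not a licensed coda consonant → ill-formed

no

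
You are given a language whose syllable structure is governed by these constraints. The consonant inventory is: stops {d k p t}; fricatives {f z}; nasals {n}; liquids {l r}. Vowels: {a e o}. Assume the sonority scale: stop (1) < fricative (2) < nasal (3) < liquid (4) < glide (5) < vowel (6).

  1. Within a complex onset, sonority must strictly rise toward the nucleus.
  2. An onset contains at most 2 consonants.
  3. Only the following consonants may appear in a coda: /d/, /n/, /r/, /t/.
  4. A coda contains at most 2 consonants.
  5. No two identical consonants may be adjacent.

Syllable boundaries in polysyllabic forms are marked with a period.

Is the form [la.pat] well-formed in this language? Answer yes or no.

[la.pat] — σ1 onset /l/, coda /∅/ ok; σ2 onset /p/, coda /t/ ok → well-formed

yes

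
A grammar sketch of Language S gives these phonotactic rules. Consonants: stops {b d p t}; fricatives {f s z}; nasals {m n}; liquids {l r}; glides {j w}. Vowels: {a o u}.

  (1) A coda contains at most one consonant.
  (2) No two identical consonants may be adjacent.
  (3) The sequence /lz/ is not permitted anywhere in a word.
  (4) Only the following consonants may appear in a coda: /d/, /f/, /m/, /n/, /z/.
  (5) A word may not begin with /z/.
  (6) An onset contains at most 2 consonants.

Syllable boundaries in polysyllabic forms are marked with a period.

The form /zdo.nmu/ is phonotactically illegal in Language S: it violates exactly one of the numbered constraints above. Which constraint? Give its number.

5

/zdo.nmu/: word begins with /z/.
This is a violation of constraint 5: "A word may not begin with /z/."
The remaining constraints (1, 2, 3, 4, 6) are satisfied.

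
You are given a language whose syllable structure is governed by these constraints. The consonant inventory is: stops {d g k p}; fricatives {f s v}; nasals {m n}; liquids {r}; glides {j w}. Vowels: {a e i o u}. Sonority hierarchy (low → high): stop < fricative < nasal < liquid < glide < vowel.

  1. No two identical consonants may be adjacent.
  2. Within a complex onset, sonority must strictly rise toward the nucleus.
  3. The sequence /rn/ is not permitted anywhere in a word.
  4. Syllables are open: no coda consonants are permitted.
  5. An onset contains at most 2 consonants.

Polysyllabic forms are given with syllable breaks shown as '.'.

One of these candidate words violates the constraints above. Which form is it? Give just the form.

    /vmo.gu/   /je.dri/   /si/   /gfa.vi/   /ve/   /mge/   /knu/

/vmo.gu/ — σ1 onset /vm/ (2→3 rises), coda /∅/ ok; σ2 onset /g/, coda /∅/ ok → permitted
/je.dri/ — σ1 onset /j/, coda /∅/ ok; σ2 onset /dr/ (1→4 rises), coda /∅/ ok → permitted
/si/ — σ1 onset /s/, coda /∅/ ok → permitted
/gfa.vi/ — σ1 onset /gf/ (1→2 rises), coda /∅/ ok; σ2 onset /v/, coda /∅/ ok → permitted
/ve/ — σ1 onset /v/, coda /∅/ ok → permitted
/mge/ — violates constraint 2: syllable 1 onset /mg/: /m/ (nasal, 3) → /g/ (stop, 1) does not rise → not permitted
/knu/ — σ1 onset /kn/ (1→3 rises), coda /∅/ ok → permitted

/mge/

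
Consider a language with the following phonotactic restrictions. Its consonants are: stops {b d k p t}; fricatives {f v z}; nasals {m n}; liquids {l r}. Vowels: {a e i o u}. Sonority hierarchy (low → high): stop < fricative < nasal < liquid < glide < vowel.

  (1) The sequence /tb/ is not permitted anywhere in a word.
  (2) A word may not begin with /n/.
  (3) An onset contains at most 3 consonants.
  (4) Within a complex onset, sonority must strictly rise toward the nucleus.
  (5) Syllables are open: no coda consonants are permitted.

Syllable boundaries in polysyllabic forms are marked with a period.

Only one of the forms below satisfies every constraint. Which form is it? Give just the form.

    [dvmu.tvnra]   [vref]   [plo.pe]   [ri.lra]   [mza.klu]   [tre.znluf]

[dvmu.tvnra] — violates constraint 3: syllable 2 onset /tvnr/ has 4 consonants (> 3) → not permitted
[vref] — violates constraint 5: syllable 1 coda /f/ has 1 consonant (> 0) → not permitted
[plo.pe] — σ1 onset /pl/ (1→4 rises), coda /∅/ ok; σ2 onset /p/, coda /∅/ ok → permitted
[ri.lra] — violates constraint 4: syllable 2 onset /lr/: /l/ (liquid, 4) → /r/ (liquid, 4) does not rise → not permitted
[mza.klu] — violates constraint 4: syllable 1 onset /mz/: /m/ (nasal, 3) → /z/ (fricative, 2) does not rise → not permitted
[tre.znluf] — violates constraint 5: syllable 2 coda /f/ has 1 consonant (> 0) → not permitted

[plo.pe]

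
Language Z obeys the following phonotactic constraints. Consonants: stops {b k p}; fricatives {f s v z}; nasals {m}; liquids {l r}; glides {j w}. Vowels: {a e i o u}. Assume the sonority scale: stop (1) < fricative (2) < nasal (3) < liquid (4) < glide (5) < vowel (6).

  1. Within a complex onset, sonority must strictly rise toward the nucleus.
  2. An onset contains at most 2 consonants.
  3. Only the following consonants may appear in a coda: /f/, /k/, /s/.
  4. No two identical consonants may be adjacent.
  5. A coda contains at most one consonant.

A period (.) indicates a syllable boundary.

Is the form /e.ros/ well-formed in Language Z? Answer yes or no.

/e.ros/ — σ1 onset /∅/, coda /∅/ ok; σ2 onset /r/, coda /s/ ok → well-formed

yes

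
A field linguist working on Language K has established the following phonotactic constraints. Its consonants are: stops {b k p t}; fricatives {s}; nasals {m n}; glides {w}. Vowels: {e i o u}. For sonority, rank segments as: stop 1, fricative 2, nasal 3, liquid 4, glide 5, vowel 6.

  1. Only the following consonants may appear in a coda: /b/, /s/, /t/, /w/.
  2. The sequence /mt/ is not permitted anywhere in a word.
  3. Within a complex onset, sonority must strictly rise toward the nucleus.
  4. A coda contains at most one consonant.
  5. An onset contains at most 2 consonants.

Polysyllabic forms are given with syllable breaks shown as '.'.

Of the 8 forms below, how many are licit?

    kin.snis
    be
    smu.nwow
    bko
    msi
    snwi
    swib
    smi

4

kin.snis — violates constraint 1: syllable 1 coda contains /n/, which is not a licensed coda consonant → illicit
be — σ1 onset /b/, coda /∅/ ok → licit
smu.nwow — σ1 onset /sm/ (2→3 rises), coda /∅/ ok; σ2 onset /nw/ (3→5 rises), coda /w/ ok → licit
bko — violates constraint 3: syllable 1 onset /bk/: /b/ (stop, 1) → /k/ (stop, 1) does not rise → illicit
msi — violates constraint 3: syllable 1 onset /ms/: /m/ (nasal, 3) → /s/ (fricative, 2) does not rise → illicit
snwi — violates constraint 5: syllable 1 onset /snw/ has 3 consonants (> 2) → illicit
swib — σ1 onset /sw/ (2→5 rises), coda /b/ ok → licit
smi — σ1 onset /sm/ (2→3 rises), coda /∅/ ok → licit
Licit: be, smu.nwow, swib, smi → 4.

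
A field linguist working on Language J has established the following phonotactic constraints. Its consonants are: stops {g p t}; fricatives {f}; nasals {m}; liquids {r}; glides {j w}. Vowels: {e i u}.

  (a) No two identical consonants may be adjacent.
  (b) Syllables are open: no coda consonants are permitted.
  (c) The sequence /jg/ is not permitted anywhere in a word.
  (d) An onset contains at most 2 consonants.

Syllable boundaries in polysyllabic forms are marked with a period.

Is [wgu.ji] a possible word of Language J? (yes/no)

[wgu.ji] — σ1 onset /wg/ (2C), coda /∅/ ok; σ2 onset /j/, coda /∅/ ok → well-formed

yes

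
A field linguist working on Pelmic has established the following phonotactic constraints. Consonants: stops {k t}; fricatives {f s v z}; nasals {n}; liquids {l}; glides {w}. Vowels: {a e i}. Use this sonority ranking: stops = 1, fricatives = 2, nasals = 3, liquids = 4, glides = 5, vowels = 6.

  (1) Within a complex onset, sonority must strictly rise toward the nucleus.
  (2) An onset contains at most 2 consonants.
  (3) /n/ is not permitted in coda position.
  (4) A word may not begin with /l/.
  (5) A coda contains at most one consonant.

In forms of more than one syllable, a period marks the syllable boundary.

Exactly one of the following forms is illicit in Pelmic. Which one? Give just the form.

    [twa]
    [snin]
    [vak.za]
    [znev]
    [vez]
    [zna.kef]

[twa] — σ1 onset /tw/ (1→5 rises), coda /∅/ ok → licit
[snin] — violates constraint 3: syllable 1 coda contains /n/ → illicit
[vak.za] — σ1 onset /v/, coda /k/ ok; σ2 onset /z/, coda /∅/ ok → licit
[znev] — σ1 onset /zn/ (2→3 rises), coda /v/ ok → licit
[vez] — σ1 onset /v/, coda /z/ ok → licit
[zna.kef] — σ1 onset /zn/ (2→3 rises), coda /∅/ ok; σ2 onset /k/, coda /f/ ok → licit

[snin]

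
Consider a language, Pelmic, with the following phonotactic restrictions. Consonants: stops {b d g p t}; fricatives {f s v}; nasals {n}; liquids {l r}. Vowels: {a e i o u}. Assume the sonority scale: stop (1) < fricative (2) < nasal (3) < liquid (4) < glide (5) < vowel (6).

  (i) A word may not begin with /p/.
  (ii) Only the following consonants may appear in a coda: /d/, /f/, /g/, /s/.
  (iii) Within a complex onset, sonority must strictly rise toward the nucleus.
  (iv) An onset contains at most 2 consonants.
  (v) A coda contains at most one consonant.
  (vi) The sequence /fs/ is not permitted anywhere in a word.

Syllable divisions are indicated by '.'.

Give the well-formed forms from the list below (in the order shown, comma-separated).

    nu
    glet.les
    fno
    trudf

nu — σ1 onset /n/, coda /∅/ ok → well-formed
glet.les — violates constraint (ii): syllable 1 coda contains /t/, which is not a licensed coda consonant → ill-formed
fno — σ1 onset /fn/ (2→3 rises), coda /∅/ ok → well-formed
trudf — violates constraint (v): syllable 1 coda /df/ has 2 consonants (> 1) → ill-formed

nu, fno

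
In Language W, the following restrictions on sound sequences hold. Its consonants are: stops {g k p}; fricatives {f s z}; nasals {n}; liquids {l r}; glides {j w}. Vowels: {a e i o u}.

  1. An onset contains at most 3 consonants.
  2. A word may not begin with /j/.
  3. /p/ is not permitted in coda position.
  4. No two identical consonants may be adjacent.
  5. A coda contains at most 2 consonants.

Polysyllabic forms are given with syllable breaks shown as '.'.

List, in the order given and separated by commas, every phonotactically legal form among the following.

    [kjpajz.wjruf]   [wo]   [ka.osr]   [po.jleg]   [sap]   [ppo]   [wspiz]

[kjpajz.wjruf], [wo], [ka.osr], [po.jleg], [wspiz]

[kjpajz.wjruf] — σ1 onset /kjp/ (3C), coda /jz/ (2C) ok; σ2 onset /wjr/ (3C), coda /f/ ok → phonotactically legal
[wo] — σ1 onset /w/, coda /∅/ ok → phonotactically legal
[ka.osr] — σ1 onset /k/, coda /∅/ ok; σ2 onset /∅/, coda /sr/ (2C) ok → phonotactically legal
[po.jleg] — σ1 onset /p/, coda /∅/ ok; σ2 onset /jl/ (2C), coda /g/ ok → phonotactically legal
[sap] — violates constraint 3: syllable 1 coda contains /p/ → phonotactically illegal
[ppo] — violates constraint 4: adjacent identical consonants /pp/ → phonotactically illegal
[wspiz] — σ1 onset /wsp/ (3C), coda /z/ ok → phonotactically legal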